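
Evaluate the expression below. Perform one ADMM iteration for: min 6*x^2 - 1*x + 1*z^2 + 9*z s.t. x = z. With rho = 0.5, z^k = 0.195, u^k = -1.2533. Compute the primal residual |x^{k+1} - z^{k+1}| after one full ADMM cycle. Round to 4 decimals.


ADMM iteration with rho = 0.5, z^k = 0.195, u^k = -1.2533
Step 1: x-update.
Minimize 6*x^2 - 1*x + (0.5/2)*(x - 0.195 - 1.2533)^2
FOC: (2*6 + 0.5)*x = 1 + 0.5*(0.195 + 1.2533)
x^{k+1} = 0.1379
Step 2: z-update.
Minimize 1*z^2 + 9*z + (0.5/2)*(0.1379 - z - 1.2533)^2
FOC: (2*1 + 0.5)*z = -9 + 0.5*(0.1379 - 1.2533)
z^{k+1} = -3.8231
Step 3: u-update.
u^{k+1} = -1.2533 + 0.1379 + 3.8231 = 2.7077
Step 4: Primal residual = |0.1379 + 3.8231| = 3.961


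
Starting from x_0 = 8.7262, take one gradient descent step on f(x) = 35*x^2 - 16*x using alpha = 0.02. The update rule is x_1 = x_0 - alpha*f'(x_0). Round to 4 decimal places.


We compute the gradient at x_0 and apply the update.
f'(x) = 70*x - 16
f'(8.7262) = 70*8.7262 - 16 = 594.834
x_1 = 8.7262 - 0.02*594.834 = -3.1705


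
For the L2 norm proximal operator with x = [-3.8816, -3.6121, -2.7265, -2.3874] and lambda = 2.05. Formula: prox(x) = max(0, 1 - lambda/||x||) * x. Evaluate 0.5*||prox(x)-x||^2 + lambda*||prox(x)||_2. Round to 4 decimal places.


Step 1: Compute ||x||.
||x|| = 6.4224
Step 2: Compute scaling factor.
scale = max(0, 1 - 2.05/6.4224) = 0.6808
Step 3: prox(x) = [-2.6426, -2.4591, -1.8562, -1.6254]
||prox(x)|| = 4.3724
Step 4: Proximal objective.
0.5*||prox-x||^2 = 2.1013
lambda*||prox|| = 8.9634
Total = 11.0647


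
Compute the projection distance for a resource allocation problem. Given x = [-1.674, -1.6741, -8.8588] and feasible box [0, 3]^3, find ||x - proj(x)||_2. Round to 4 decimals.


Project each component onto [0, 3].
clip(-1.674) = 0.0, clip(-1.6741) = 0.0, clip(-8.8588) = 0.0
Projection = [0.0, 0.0, 0.0]
Squared diffs: [2.8023, 2.8026, 78.4783]
Distance = sqrt(84.0832) = 9.1697


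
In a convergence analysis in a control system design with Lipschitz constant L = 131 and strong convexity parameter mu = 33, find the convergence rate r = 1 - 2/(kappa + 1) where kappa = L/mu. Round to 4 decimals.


Step 1: Compute the condition number.
kappa = L/mu = 131/33 = 3.9697
Step 2: Compute the convergence rate.
r = 1 - 2/(kappa + 1) = 1 - 2*mu/(L + mu) = (L - mu)/(L + mu) = 98/164 = 0.5976


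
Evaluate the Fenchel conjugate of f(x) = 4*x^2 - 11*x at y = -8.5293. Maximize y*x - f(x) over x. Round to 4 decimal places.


f*(y) = sup_x {y*x - a*x^2 - b*x} = sup_x {(y-b)*x - a*x^2}
FOC: (y - b) - 2a*x = 0 => x* = (y - b)/(2a)
x* = (-8.5293 + 11)/(2*4) = 0.3088
f*(-8.5293) = (y-b)^2/(4a) = (-8.5293 + 11)^2/(4*4)
= 6.1044/16 = 0.3815


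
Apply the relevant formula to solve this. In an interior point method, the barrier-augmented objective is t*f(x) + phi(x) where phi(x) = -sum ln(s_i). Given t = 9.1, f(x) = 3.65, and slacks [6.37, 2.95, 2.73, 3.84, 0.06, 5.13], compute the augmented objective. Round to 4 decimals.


Step 1: Compute log-barrier.
ln values: [1.8516, 1.0818, 1.0043, 1.3455, -2.8134, 1.6351]
phi = -(1.8516 + 1.0818 + 1.0043 + 1.3455 - 2.8134 + 1.6351) = -4.1049
Step 2: Compute augmented objective.
t*f(x) = 9.1*3.65 = 33.215
Total = 33.215 - 4.1049 = 29.1101


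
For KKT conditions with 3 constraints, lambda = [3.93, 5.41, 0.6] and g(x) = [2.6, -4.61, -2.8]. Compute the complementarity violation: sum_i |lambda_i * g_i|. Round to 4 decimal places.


KKT complementary slackness check:
lambda_1 * g_1 = 3.93 * 2.6 = 10.218
lambda_2 * g_2 = 5.41 * -4.61 = -24.9401
lambda_3 * g_3 = 0.6 * -2.8 = -1.68
Total violation = 10.218 + 24.9401 + 1.68 = 36.8381


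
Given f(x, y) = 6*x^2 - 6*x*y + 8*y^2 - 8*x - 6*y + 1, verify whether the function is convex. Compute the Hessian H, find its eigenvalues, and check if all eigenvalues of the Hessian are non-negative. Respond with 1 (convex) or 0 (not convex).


The Hessian of f(x,y) = 6*x^2 - 6*x*y + 8*y^2 - 8*x - 6*y + 1 is:
H = [[12, -6], [-6, 16]]
Trace = 12 + 16 = 28
Determinant = 12*16 - (-6)^2 = 156
Discriminant = (28)^2 - 4*156 = 160.0
Eigenvalues: lambda_1 = 7.6754, lambda_2 = 20.3246
The function is convex.

1


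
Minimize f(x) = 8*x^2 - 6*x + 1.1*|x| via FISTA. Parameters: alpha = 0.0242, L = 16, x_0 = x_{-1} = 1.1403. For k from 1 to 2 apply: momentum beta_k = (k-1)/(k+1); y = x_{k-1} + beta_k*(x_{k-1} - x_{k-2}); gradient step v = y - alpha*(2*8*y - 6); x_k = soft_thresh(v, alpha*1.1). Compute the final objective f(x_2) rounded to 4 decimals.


FISTA on f(x) = 8*x^2 - 6*x + 1.1*|x|
L = 16, alpha = 0.0242
Iteration 1: beta = 0.0, y = 1.1403 + 0.0*(1.1403 - 1.1403) = 1.1403
  grad(y) = 12.2448, v = y - alpha*grad = 0.844
  prox(v) = soft_thresh(0.844, 0.0266) = 0.8174
Iteration 2: beta = 0.3333, y = 0.8174 + 0.3333*(0.8174 - 1.1403) = 0.7097
  grad(y) = 5.3553, v = y - alpha*grad = 0.5801
  prox(v) = soft_thresh(0.5801, 0.0266) = 0.5535
f(x_2) = 8*0.5535^2 - 6*0.5535 + 1.1*|0.5535| = -0.2613


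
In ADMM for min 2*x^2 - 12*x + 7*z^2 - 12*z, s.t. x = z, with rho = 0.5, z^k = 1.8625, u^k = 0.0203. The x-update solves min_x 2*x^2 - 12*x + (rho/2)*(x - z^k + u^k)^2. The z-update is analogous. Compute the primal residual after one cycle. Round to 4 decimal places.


ADMM iteration with rho = 0.5, z^k = 1.8625, u^k = 0.0203
Step 1: x-update.
Minimize 2*x^2 - 12*x + (0.5/2)*(x - 1.8625 + 0.0203)^2
FOC: (2*2 + 0.5)*x = 12 + 0.5*(1.8625 - 0.0203)
x^{k+1} = 2.8714
Step 2: z-update.
Minimize 7*z^2 - 12*z + (0.5/2)*(2.8714 - z + 0.0203)^2
FOC: (2*7 + 0.5)*z = 12 + 0.5*(2.8714 + 0.0203)
z^{k+1} = 0.9273
Step 3: u-update.
u^{k+1} = 0.0203 + 2.8714 - 0.9273 = 1.9644
Step 4: Primal residual = |2.8714 - 0.9273| = 1.9441


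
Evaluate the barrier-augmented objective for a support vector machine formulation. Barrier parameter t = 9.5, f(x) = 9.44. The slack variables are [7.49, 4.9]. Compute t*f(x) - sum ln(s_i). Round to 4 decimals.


Step 1: Compute log-barrier.
ln values: [2.0136, 1.5892]
phi = -(2.0136 + 1.5892) = -3.6028
Step 2: Compute augmented objective.
t*f(x) = 9.5*9.44 = 89.68
Total = 89.68 - 3.6028 = 86.0772


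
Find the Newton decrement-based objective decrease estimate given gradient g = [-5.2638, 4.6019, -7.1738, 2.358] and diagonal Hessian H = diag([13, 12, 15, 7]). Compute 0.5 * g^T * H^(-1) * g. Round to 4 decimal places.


Step 1: H is diagonal, so H^(-1) * g = [-0.4049, 0.3835, -0.4783, 0.3369].
Step 2: g^T H^(-1) g = sum_i g_i^2 / H_ii
  = (-5.2638)^2/13 + (4.6019)^2/12 + (-7.1738)^2/15 + (2.358)^2/7
  = 2.1314 + 1.7648 + 3.4309 + 0.7943 = 8.1213
Step 3: Objective decrease = 0.5 * g^T H^(-1) g = 4.0607


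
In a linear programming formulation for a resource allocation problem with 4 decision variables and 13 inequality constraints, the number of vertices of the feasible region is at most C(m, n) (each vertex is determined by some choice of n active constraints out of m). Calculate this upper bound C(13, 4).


Each vertex corresponds to some choice of n active constraints out of m, so the number of vertices is at most C(m, n) = m! / (n!(m-n)!).
m = 13, n = 4
Numerator: 13 * 12 * 11 * 10
Denominator: 4! = 24
C(13, 4) = 715


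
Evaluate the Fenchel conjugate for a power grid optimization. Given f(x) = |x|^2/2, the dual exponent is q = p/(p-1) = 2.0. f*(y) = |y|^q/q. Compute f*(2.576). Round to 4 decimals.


The conjugate exponent q satisfies 1/p + 1/q = 1.
p = 2, so q = 2/(2 - 1) = 2.0
|y|^q = 2.576^2.0 = 6.6358
f*(2.576) = 6.6358 / 2.0 = 3.3179


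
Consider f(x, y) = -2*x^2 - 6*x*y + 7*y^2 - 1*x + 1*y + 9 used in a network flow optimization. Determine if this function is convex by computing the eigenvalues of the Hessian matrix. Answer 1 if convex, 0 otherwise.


The Hessian of f(x,y) = -2*x^2 - 6*x*y + 7*y^2 - 1*x + 1*y + 9 is:
H = [[-4, -6], [-6, 14]]
Trace = -4 + 14 = 10
Determinant = -4*14 - (-6)^2 = -92
Discriminant = (10)^2 - 4*-92 = 468.0
Eigenvalues: lambda_1 = -5.8167, lambda_2 = 15.8167
The function is not convex.

0


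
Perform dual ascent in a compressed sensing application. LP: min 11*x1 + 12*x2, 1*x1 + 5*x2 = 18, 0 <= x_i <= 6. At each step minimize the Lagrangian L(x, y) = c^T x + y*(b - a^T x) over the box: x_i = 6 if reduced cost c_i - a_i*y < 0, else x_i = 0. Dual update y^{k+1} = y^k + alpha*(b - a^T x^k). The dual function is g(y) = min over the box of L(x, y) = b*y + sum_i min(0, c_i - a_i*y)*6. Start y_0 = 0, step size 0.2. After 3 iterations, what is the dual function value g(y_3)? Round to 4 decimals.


Dual ascent for LP: min 11*x1 + 12*x2, 1*x1 + 5*x2 = 18, 0 <= x_i <= 6
Step 1: y^k = 0.0, reduced costs: (11.0, 12.0)
  x^k = (0.0, 0.0), subgradient = b - a^T x = 18.0
  y^{k+1} = 0.0 + 0.2*18.0 = 3.6
Step 2: y^k = 3.6, reduced costs: (7.4, -6.0)
  x^k = (0.0, 6.0), subgradient = b - a^T x = -12.0
  y^{k+1} = 3.6 + 0.2*-12.0 = 1.2
Step 3: y^k = 1.2, reduced costs: (9.8, 6.0)
  x^k = (0.0, 0.0), subgradient = b - a^T x = 18.0
  y^{k+1} = 1.2 + 0.2*18.0 = 4.8
Dual objective at y_3 = 4.8: reduced costs (6.2, -12.0), box minimizer x = (0.0, 6.0)
g(y_3) = b*y + (c1 - a1*y)*x1 + (c2 - a2*y)*x2 = 18*4.8 + 6.2*0.0 + (-12.0)*6.0 = 86.4 + 0.0 - 72.0 = 14.4


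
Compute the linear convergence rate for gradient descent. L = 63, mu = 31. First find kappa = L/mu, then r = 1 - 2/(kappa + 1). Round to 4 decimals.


Step 1: Compute the condition number.
kappa = L/mu = 63/31 = 2.0323
Step 2: Compute the convergence rate.
r = 1 - 2/(kappa + 1) = 1 - 2*mu/(L + mu) = (L - mu)/(L + mu) = 32/94 = 0.3404


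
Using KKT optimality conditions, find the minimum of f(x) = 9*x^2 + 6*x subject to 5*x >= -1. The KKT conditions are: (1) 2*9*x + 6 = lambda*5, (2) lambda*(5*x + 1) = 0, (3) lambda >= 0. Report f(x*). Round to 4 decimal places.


Step 1: Try lambda = 0 (constraint inactive).
x_unc = -6/(2*9) = -0.3333
Check: 5*-0.3333 = -1.6665 < -1 -- violated!
Step 2: Constraint must be active: 5*x = -1
x* = -1/5 = -0.2
lambda = (2*9*(-0.2) + 6)/5 = 0.48
Step 3: Compute optimal value.
f(x*) = 9*(-0.2)^2 + 6*(-0.2) = -0.84


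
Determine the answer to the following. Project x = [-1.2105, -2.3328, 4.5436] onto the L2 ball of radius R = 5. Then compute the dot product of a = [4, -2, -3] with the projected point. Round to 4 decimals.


Step 1: Compute ||x|| (intermediates to 6 decimals).
||x|| = sqrt((-1.2105)^2 + (-2.3328)^2 + 4.5436^2) = 5.248959
Step 2: Project.
Since ||x|| > R, scale = R/||x|| = 5/5.248959 = 0.95257, proj(x) = scale * x
proj(x) = [-1.153086, -2.222155, 4.328097]
Step 3: Dot product.
a^T * proj(x) = 4*(-1.153086) - 2*(-2.222155) - 3*4.328097 = -13.1523


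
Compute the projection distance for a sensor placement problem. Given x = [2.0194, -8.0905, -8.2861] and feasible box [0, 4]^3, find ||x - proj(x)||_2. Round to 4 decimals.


Project each component onto [0, 4].
clip(2.0194) = 2.0194, clip(-8.0905) = 0.0, clip(-8.2861) = 0.0
Projection = [2.0194, 0.0, 0.0]
Squared diffs: [0.0, 65.4562, 68.6595]
Distance = sqrt(134.1157) = 11.5808


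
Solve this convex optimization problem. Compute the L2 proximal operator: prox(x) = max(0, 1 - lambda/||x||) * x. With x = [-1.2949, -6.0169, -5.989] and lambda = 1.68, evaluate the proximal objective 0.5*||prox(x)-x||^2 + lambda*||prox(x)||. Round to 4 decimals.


Step 1: Compute ||x||.
||x|| = 8.5877
Step 2: Compute scaling factor.
scale = max(0, 1 - 1.68/8.5877) = 0.8044
Step 3: prox(x) = [-1.0416, -4.8398, -4.8174]
||prox(x)|| = 6.9077
Step 4: Proximal objective.
0.5*||prox-x||^2 = 1.4112
lambda*||prox|| = 11.6049
Total = 13.0161


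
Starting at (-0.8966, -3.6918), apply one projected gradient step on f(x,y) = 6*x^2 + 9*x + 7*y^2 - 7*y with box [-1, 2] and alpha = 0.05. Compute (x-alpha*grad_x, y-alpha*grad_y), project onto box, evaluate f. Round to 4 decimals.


Step 1: Compute gradient at (-0.8966, -3.6918).
grad_x = 2*6*-0.8966 + 9 = -1.7592
grad_y = 2*7*-3.6918 - 7 = -58.6852
Step 2: Gradient step.
x_raw = -0.8966 - 0.05*-1.7592 = -0.8086
y_raw = -3.6918 - 0.05*-58.6852 = -0.7575
Step 3: Project onto [-1, 2].
x_proj = clip(-0.8086) = -0.8086
y_proj = clip(-0.7575) = -0.7575
Step 4: Evaluate f.
f(-0.8086, -0.7575) = 5.9655


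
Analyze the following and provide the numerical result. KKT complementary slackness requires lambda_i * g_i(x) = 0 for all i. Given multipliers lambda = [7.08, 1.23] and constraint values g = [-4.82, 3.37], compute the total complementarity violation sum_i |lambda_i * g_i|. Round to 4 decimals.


KKT complementary slackness check:
lambda_1 * g_1 = 7.08 * -4.82 = -34.1256
lambda_2 * g_2 = 1.23 * 3.37 = 4.1451
Total violation = 34.1256 + 4.1451 = 38.2707


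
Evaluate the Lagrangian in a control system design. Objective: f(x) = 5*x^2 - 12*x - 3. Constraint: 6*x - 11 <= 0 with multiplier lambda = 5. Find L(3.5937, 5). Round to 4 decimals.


Step 1: Evaluate f(x).
f(3.5937) = 5*3.5937^2 - 12*3.5937 - 3 = 18.449
Step 2: Evaluate g(x).
g(3.5937) = 6*3.5937 - 11 = 10.5622
Step 3: Compute Lagrangian.
L = 18.449 + 5*10.5622 = 71.26


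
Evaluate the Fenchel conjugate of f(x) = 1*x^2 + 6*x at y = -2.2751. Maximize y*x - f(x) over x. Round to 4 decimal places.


f*(y) = sup_x {y*x - a*x^2 - b*x} = sup_x {(y-b)*x - a*x^2}
FOC: (y - b) - 2a*x = 0 => x* = (y - b)/(2a)
x* = (-2.2751 - 6)/(2*1) = -4.1376
f*(-2.2751) = (y-b)^2/(4a) = (-2.2751 - 6)^2/(4*1)
= 68.4773/4 = 17.1193


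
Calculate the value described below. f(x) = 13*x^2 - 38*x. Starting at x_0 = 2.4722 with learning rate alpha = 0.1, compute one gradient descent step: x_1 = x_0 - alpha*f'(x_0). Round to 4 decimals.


We compute the gradient at x_0 and apply the update.
f'(x) = 26*x - 38
f'(2.4722) = 26*2.4722 - 38 = 26.2772
x_1 = 2.4722 - 0.1*26.2772 = -0.1555


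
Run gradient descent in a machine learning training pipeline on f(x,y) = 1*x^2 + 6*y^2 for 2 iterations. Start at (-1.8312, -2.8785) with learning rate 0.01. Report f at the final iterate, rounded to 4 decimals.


Gradient descent on f(x,y) = 1*x^2 + 6*y^2.
Starting point: (-1.8312, -2.8785), alpha = 0.01
Step 1: grad_x = 2*1*-1.8312 = -3.6624, grad_y = 2*6*-2.8785 = -34.542
  x_1 = -1.8312 - 0.01*-3.6624 = -1.7946
  y_1 = -2.8785 - 0.01*-34.542 = -2.5331
Step 2: grad_x = 2*1*-1.7946 = -3.5892, grad_y = 2*6*-2.5331 = -30.397
  x_2 = -1.7946 - 0.01*-3.5892 = -1.7587
  y_2 = -2.5331 - 0.01*-30.397 = -2.2291
f(-1.7587, -2.2291) = 1*(-1.7587)^2 + 6*(-2.2291)^2 = 32.9066


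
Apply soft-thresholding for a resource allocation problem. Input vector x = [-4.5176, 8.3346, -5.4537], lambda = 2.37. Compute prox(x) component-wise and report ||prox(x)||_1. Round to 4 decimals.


Soft-thresholding with lambda = 2.37:
prox(-4.5176) = sign(-4.5176)*max(|-4.5176| - 2.37, 0) = -2.1476
prox(8.3346) = sign(8.3346)*max(|8.3346| - 2.37, 0) = 5.9646
prox(-5.4537) = sign(-5.4537)*max(|-5.4537| - 2.37, 0) = -3.0837
prox(x) = [-2.1476, 5.9646, -3.0837]
||prox(x)||_1 = 2.1476 + 5.9646 + 3.0837 = 11.1959


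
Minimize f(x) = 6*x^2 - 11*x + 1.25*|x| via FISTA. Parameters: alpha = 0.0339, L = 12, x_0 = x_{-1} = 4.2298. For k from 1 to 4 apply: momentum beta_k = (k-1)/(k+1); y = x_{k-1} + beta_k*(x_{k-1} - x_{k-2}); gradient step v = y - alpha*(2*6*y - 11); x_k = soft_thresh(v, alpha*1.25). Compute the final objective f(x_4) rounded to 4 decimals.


FISTA on f(x) = 6*x^2 - 11*x + 1.25*|x|
L = 12, alpha = 0.0339
Iteration 1: beta = 0.0, y = 4.2298 + 0.0*(4.2298 - 4.2298) = 4.2298
  grad(y) = 39.7576, v = y - alpha*grad = 2.882
  prox(v) = soft_thresh(2.882, 0.0424) = 2.8396
Iteration 2: beta = 0.3333, y = 2.8396 + 0.3333*(2.8396 - 4.2298) = 2.3763
  grad(y) = 17.5151, v = y - alpha*grad = 1.7825
  prox(v) = soft_thresh(1.7825, 0.0424) = 1.7401
Iteration 3: beta = 0.5, y = 1.7401 + 0.5*(1.7401 - 2.8396) = 1.1904
  grad(y) = 3.2843, v = y - alpha*grad = 1.079
  prox(v) = soft_thresh(1.079, 0.0424) = 1.0366
Iteration 4: beta = 0.6, y = 1.0366 + 0.6*(1.0366 - 1.7401) = 0.6146
  grad(y) = -3.6253, v = y - alpha*grad = 0.7375
  prox(v) = soft_thresh(0.7375, 0.0424) = 0.6951
f(x_4) = 6*0.6951^2 - 11*0.6951 + 1.25*|0.6951| = -3.8782


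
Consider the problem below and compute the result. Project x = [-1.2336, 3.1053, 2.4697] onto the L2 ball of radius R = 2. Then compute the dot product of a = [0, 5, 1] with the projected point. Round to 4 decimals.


Step 1: Compute ||x|| (intermediates to 6 decimals).
||x|| = sqrt((-1.2336)^2 + 3.1053^2 + 2.4697^2) = 4.155006
Step 2: Project.
Since ||x|| > R, scale = R/||x|| = 2/4.155006 = 0.481347, proj(x) = scale * x
proj(x) = [-0.59379, 1.494727, 1.188783]
Step 3: Dot product.
a^T * proj(x) = 0*(-0.59379) + 5*1.494727 + 1*1.188783 = 8.6624


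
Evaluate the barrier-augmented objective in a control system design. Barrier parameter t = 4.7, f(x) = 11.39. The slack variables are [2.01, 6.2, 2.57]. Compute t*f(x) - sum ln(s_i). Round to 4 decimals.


Step 1: Compute log-barrier.
ln values: [0.6981, 1.8245, 0.9439]
phi = -(0.6981 + 1.8245 + 0.9439) = -3.4666
Step 2: Compute augmented objective.
t*f(x) = 4.7*11.39 = 53.533
Total = 53.533 - 3.4666 = 50.0664


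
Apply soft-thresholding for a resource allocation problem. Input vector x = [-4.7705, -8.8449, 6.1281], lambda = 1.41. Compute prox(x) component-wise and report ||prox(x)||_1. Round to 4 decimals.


Soft-thresholding with lambda = 1.41:
prox(-4.7705) = sign(-4.7705)*max(|-4.7705| - 1.41, 0) = -3.3605
prox(-8.8449) = sign(-8.8449)*max(|-8.8449| - 1.41, 0) = -7.4349
prox(6.1281) = sign(6.1281)*max(|6.1281| - 1.41, 0) = 4.7181
prox(x) = [-3.3605, -7.4349, 4.7181]
||prox(x)||_1 = 3.3605 + 7.4349 + 4.7181 = 15.5135


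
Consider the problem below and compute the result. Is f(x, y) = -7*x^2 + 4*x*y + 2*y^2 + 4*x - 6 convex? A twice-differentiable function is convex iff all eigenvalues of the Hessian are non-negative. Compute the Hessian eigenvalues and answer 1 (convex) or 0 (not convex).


The Hessian of f(x,y) = -7*x^2 + 4*x*y + 2*y^2 + 4*x - 6 is:
H = [[-14, 4], [4, 4]]
Trace = -14 + 4 = -10
Determinant = -14*4 - (4)^2 = -72
Discriminant = (-10)^2 - 4*-72 = 388.0
Eigenvalues: lambda_1 = -14.8489, lambda_2 = 4.8489
The function is not convex.

0


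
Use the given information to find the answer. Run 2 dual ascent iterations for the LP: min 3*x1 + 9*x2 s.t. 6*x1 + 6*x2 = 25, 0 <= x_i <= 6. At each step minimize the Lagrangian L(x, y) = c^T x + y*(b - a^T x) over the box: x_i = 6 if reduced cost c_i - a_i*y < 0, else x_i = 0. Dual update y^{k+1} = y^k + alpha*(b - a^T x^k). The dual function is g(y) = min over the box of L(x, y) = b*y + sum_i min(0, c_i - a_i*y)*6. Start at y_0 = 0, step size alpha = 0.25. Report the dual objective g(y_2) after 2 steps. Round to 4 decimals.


Dual ascent for LP: min 3*x1 + 9*x2, 6*x1 + 6*x2 = 25, 0 <= x_i <= 6
Step 1: y^k = 0.0, reduced costs: (3.0, 9.0)
  x^k = (0.0, 0.0), subgradient = b - a^T x = 25.0
  y^{k+1} = 0.0 + 0.25*25.0 = 6.25
Step 2: y^k = 6.25, reduced costs: (-34.5, -28.5)
  x^k = (6.0, 6.0), subgradient = b - a^T x = -47.0
  y^{k+1} = 6.25 + 0.25*-47.0 = -5.5
Dual objective at y_2 = -5.5: reduced costs (36.0, 42.0), box minimizer x = (0.0, 0.0)
g(y_2) = b*y + (c1 - a1*y)*x1 + (c2 - a2*y)*x2 = 25*(-5.5) + 36.0*0.0 + 42.0*0.0 = -137.5 + 0.0 + 0.0 = -137.5


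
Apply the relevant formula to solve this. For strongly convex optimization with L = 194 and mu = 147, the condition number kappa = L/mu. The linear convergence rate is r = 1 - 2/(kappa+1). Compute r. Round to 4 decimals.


Step 1: Compute the condition number.
kappa = L/mu = 194/147 = 1.3197
Step 2: Compute the convergence rate.
r = 1 - 2/(kappa + 1) = 1 - 2*mu/(L + mu) = (L - mu)/(L + mu) = 47/341 = 0.1378


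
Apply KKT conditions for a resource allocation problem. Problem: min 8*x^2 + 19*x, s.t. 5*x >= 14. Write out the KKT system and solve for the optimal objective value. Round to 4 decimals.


Step 1: Try lambda = 0 (constraint inactive).
x_unc = -19/(2*8) = -1.1875
Check: 5*-1.1875 = -5.9375 < 14 -- violated!
Step 2: Constraint must be active: 5*x = 14
x* = 14/5 = 2.8
lambda = (2*8*2.8 + 19)/5 = 12.76
Step 3: Compute optimal value.
f(x*) = 8*2.8^2 + 19*2.8 = 115.92


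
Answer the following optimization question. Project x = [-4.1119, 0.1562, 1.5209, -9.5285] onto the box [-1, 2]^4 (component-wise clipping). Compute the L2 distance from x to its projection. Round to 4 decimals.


Project each component onto [-1, 2].
clip(-4.1119) = -1.0, clip(0.1562) = 0.1562, clip(1.5209) = 1.5209, clip(-9.5285) = -1.0
Projection = [-1.0, 0.1562, 1.5209, -1.0]
Squared diffs: [9.6839, 0.0, 0.0, 72.7353]
Distance = sqrt(82.4192) = 9.0785


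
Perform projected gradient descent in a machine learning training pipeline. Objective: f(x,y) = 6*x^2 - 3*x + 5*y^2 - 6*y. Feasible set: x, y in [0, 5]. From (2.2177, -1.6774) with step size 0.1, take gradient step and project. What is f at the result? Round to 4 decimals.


Step 1: Compute gradient at (2.2177, -1.6774).
grad_x = 2*6*2.2177 - 3 = 23.6124
grad_y = 2*5*-1.6774 - 6 = -22.774
Step 2: Gradient step.
x_raw = 2.2177 - 0.1*23.6124 = -0.1435
y_raw = -1.6774 - 0.1*-22.774 = 0.6
Step 3: Project onto [0, 5].
x_proj = clip(-0.1435) = 0.0
y_proj = clip(0.6) = 0.6
Step 4: Evaluate f.
f(0.0, 0.6) = -1.8


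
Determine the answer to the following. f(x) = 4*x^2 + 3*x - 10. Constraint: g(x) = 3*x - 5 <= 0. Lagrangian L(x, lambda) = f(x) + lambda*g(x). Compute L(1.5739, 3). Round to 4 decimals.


Step 1: Evaluate f(x).
f(1.5739) = 4*1.5739^2 + 3*1.5739 - 10 = 4.6303
Step 2: Evaluate g(x).
g(1.5739) = 3*1.5739 - 5 = -0.2783
Step 3: Compute Lagrangian.
L = 4.6303 + 3*-0.2783 = 3.7954


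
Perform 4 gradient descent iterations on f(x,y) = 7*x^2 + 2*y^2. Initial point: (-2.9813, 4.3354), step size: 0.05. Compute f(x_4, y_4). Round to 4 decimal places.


Gradient descent on f(x,y) = 7*x^2 + 2*y^2.
Starting point: (-2.9813, 4.3354), alpha = 0.05
Step 1: grad_x = 2*7*-2.9813 = -41.7382, grad_y = 2*2*4.3354 = 17.3416
  x_1 = -2.9813 - 0.05*-41.7382 = -0.8944
  y_1 = 4.3354 - 0.05*17.3416 = 3.4683
Step 2: grad_x = 2*7*-0.8944 = -12.5215, grad_y = 2*2*3.4683 = 13.8733
  x_2 = -0.8944 - 0.05*-12.5215 = -0.2683
  y_2 = 3.4683 - 0.05*13.8733 = 2.7747
Step 3: grad_x = 2*7*-0.2683 = -3.7564, grad_y = 2*2*2.7747 = 11.0986
  x_3 = -0.2683 - 0.05*-3.7564 = -0.0805
  y_3 = 2.7747 - 0.05*11.0986 = 2.2197
Step 4: grad_x = 2*7*-0.0805 = -1.1269, grad_y = 2*2*2.2197 = 8.8789
  x_4 = -0.0805 - 0.05*-1.1269 = -0.0241
  y_4 = 2.2197 - 0.05*8.8789 = 1.7758
f(-0.0241, 1.7758) = 7*(-0.0241)^2 + 2*1.7758^2 = 6.3109


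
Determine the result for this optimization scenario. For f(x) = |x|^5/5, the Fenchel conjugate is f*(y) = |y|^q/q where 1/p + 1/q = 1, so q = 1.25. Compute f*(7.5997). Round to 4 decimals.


The conjugate exponent q satisfies 1/p + 1/q = 1.
p = 5, so q = 5/(5 - 1) = 1.25
|y|^q = 7.5997^1.25 = 12.6181
f*(7.5997) = 12.6181 / 1.25 = 10.0945


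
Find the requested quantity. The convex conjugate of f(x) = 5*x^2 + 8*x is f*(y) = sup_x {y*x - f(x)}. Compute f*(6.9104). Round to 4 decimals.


f*(y) = sup_x {y*x - a*x^2 - b*x} = sup_x {(y-b)*x - a*x^2}
FOC: (y - b) - 2a*x = 0 => x* = (y - b)/(2a)
x* = (6.9104 - 8)/(2*5) = -0.109
f*(6.9104) = (y-b)^2/(4a) = (6.9104 - 8)^2/(4*5)
= 1.1872/20 = 0.0594


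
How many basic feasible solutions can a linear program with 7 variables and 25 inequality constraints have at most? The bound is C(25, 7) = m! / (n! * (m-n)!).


Each vertex corresponds to some choice of n active constraints out of m, so the number of vertices is at most C(m, n) = m! / (n!(m-n)!).
m = 25, n = 7
Numerator: 25 * 24 * 23 * 22 * 21 * 20 * 19
Denominator: 7! = 5040
C(25, 7) = 480700


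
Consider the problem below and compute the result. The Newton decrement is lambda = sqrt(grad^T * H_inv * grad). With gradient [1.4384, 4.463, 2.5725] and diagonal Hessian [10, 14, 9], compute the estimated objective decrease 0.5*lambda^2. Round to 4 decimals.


Step 1: H is diagonal, so H^(-1) * g = [0.1438, 0.3188, 0.2858].
Step 2: g^T H^(-1) g = sum_i g_i^2 / H_ii
  = (1.4384)^2/10 + (4.463)^2/14 + (2.5725)^2/9
  = 0.2069 + 1.4227 + 0.7353 = 2.3649
Step 3: Objective decrease = 0.5 * g^T H^(-1) g = 1.1825


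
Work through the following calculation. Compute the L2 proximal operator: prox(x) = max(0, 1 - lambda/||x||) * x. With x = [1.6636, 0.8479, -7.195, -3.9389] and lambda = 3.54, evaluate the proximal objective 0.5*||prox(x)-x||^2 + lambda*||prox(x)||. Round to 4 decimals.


Step 1: Compute ||x||.
||x|| = 8.4125
Step 2: Compute scaling factor.
scale = max(0, 1 - 3.54/8.4125) = 0.5792
Step 3: prox(x) = [0.9635, 0.4911, -4.1673, -2.2814]
||prox(x)|| = 4.8725
Step 4: Proximal objective.
0.5*||prox-x||^2 = 6.2658
lambda*||prox|| = 17.2487
Total = 23.5143


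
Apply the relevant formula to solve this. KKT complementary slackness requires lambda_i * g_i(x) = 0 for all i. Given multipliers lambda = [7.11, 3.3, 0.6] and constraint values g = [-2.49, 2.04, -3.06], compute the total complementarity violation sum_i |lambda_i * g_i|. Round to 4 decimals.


KKT complementary slackness check:
lambda_1 * g_1 = 7.11 * -2.49 = -17.7039
lambda_2 * g_2 = 3.3 * 2.04 = 6.732
lambda_3 * g_3 = 0.6 * -3.06 = -1.836
Total violation = 17.7039 + 6.732 + 1.836 = 26.2719


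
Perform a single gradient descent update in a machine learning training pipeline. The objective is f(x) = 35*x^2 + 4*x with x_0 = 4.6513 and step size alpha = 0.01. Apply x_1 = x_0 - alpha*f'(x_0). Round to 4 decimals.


We compute the gradient at x_0 and apply the update.
f'(x) = 70*x + 4
f'(4.6513) = 70*4.6513 + 4 = 329.591
x_1 = 4.6513 - 0.01*329.591 = 1.3554


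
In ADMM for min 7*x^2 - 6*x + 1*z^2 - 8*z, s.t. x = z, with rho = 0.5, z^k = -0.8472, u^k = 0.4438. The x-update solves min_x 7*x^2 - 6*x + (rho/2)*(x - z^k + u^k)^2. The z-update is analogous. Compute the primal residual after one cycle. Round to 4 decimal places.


ADMM iteration with rho = 0.5, z^k = -0.8472, u^k = 0.4438
Step 1: x-update.
Minimize 7*x^2 - 6*x + (0.5/2)*(x + 0.8472 + 0.4438)^2
FOC: (2*7 + 0.5)*x = 6 + 0.5*(-0.8472 - 0.4438)
x^{k+1} = 0.3693
Step 2: z-update.
Minimize 1*z^2 - 8*z + (0.5/2)*(0.3693 - z + 0.4438)^2
FOC: (2*1 + 0.5)*z = 8 + 0.5*(0.3693 + 0.4438)
z^{k+1} = 3.3626
Step 3: u-update.
u^{k+1} = 0.4438 + 0.3693 - 3.3626 = -2.5495
Step 4: Primal residual = |0.3693 - 3.3626| = 2.9933


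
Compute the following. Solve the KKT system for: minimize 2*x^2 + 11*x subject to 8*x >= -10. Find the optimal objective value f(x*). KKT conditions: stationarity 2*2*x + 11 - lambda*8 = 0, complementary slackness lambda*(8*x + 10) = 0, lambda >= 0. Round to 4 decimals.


Step 1: Try lambda = 0 (constraint inactive).
x_unc = -11/(2*2) = -2.75
Check: 8*-2.75 = -22.0 < -10 -- violated!
Step 2: Constraint must be active: 8*x = -10
x* = -10/8 = -1.25
lambda = (2*2*(-1.25) + 11)/8 = 0.75
Step 3: Compute optimal value.
f(x*) = 2*(-1.25)^2 + 11*(-1.25) = -10.625


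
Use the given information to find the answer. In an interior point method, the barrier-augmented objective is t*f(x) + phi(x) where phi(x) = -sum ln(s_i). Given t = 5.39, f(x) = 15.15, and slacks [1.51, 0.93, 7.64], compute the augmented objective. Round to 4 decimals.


Step 1: Compute log-barrier.
ln values: [0.4121, -0.0726, 2.0334]
phi = -(0.4121 - 0.0726 + 2.0334) = -2.3729
Step 2: Compute augmented objective.
t*f(x) = 5.39*15.15 = 81.6585
Total = 81.6585 - 2.3729 = 79.2856


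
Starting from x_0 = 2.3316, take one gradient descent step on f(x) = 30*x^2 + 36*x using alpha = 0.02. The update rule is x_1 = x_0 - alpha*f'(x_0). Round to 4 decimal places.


We compute the gradient at x_0 and apply the update.
f'(x) = 60*x + 36
f'(2.3316) = 60*2.3316 + 36 = 175.896
x_1 = 2.3316 - 0.02*175.896 = -1.1863


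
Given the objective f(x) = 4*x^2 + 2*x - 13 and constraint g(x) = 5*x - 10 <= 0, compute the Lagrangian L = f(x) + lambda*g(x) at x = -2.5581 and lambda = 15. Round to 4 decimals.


Step 1: Evaluate f(x).
f(-2.5581) = 4*(-2.5581)^2 + 2*(-2.5581) - 13 = 8.0593
Step 2: Evaluate g(x).
g(-2.5581) = 5*-2.5581 - 10 = -22.7905
Step 3: Compute Lagrangian.
L = 8.0593 + 15*-22.7905 = -333.7982


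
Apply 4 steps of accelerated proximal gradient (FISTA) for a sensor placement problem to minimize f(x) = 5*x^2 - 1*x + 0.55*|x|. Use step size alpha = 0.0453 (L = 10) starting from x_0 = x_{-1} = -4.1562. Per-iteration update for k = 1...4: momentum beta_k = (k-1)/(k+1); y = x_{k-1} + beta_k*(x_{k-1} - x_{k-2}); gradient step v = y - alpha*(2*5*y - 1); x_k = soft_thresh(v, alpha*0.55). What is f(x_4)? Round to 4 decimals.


FISTA on f(x) = 5*x^2 - 1*x + 0.55*|x|
L = 10, alpha = 0.0453
Iteration 1: beta = 0.0, y = -4.1562 + 0.0*(-4.1562 + 4.1562) = -4.1562
  grad(y) = -42.562, v = y - alpha*grad = -2.2281
  prox(v) = soft_thresh(-2.2281, 0.0249) = -2.2032
Iteration 2: beta = 0.3333, y = -2.2032 + 0.3333*(-2.2032 + 4.1562) = -1.5522
  grad(y) = -16.5224, v = y - alpha*grad = -0.8038
  prox(v) = soft_thresh(-0.8038, 0.0249) = -0.7789
Iteration 3: beta = 0.5, y = -0.7789 + 0.5*(-0.7789 + 2.2032) = -0.0667
  grad(y) = -1.6667, v = y - alpha*grad = 0.0088
  prox(v) = soft_thresh(0.0088, 0.0249) = 0.0
Iteration 4: beta = 0.6, y = 0.0 + 0.6*(0.0 + 0.7789) = 0.4673
  grad(y) = 3.6731, v = y - alpha*grad = 0.3009
  prox(v) = soft_thresh(0.3009, 0.0249) = 0.276
f(x_4) = 5*0.276^2 - 1*0.276 + 0.55*|0.276| = 0.2567


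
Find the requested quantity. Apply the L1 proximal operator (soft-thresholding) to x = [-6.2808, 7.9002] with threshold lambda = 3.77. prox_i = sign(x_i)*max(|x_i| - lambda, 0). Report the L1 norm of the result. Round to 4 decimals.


Soft-thresholding with lambda = 3.77:
prox(-6.2808) = sign(-6.2808)*max(|-6.2808| - 3.77, 0) = -2.5108
prox(7.9002) = sign(7.9002)*max(|7.9002| - 3.77, 0) = 4.1302
prox(x) = [-2.5108, 4.1302]
||prox(x)||_1 = 2.5108 + 4.1302 = 6.641


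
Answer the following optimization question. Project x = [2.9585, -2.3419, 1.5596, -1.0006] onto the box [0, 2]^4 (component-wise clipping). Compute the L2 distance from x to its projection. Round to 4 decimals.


Project each component onto [0, 2].
clip(2.9585) = 2.0, clip(-2.3419) = 0.0, clip(1.5596) = 1.5596, clip(-1.0006) = 0.0
Projection = [2.0, 0.0, 1.5596, 0.0]
Squared diffs: [0.9187, 5.4845, 0.0, 1.0012]
Distance = sqrt(7.4044) = 2.7211


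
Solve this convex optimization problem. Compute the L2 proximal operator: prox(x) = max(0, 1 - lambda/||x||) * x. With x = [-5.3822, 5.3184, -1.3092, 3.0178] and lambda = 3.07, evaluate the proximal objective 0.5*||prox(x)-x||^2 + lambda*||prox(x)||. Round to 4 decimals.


Step 1: Compute ||x||.
||x|| = 8.2507
Step 2: Compute scaling factor.
scale = max(0, 1 - 3.07/8.2507) = 0.6279
Step 3: prox(x) = [-3.3795, 3.3395, -0.8221, 1.8949]
||prox(x)|| = 5.1807
Step 4: Proximal objective.
0.5*||prox-x||^2 = 4.7125
lambda*||prox|| = 15.9047
Total = 20.6173


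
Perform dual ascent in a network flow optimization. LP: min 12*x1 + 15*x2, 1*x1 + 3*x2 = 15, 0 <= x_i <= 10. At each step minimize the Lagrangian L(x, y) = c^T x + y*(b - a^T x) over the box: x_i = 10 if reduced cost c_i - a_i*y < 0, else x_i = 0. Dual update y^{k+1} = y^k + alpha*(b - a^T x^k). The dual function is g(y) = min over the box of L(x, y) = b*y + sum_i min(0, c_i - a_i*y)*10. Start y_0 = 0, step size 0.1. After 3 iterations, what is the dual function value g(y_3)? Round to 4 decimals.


Dual ascent for LP: min 12*x1 + 15*x2, 1*x1 + 3*x2 = 15, 0 <= x_i <= 10
Step 1: y^k = 0.0, reduced costs: (12.0, 15.0)
  x^k = (0.0, 0.0), subgradient = b - a^T x = 15.0
  y^{k+1} = 0.0 + 0.1*15.0 = 1.5
Step 2: y^k = 1.5, reduced costs: (10.5, 10.5)
  x^k = (0.0, 0.0), subgradient = b - a^T x = 15.0
  y^{k+1} = 1.5 + 0.1*15.0 = 3.0
Step 3: y^k = 3.0, reduced costs: (9.0, 6.0)
  x^k = (0.0, 0.0), subgradient = b - a^T x = 15.0
  y^{k+1} = 3.0 + 0.1*15.0 = 4.5
Dual objective at y_3 = 4.5: reduced costs (7.5, 1.5), box minimizer x = (0.0, 0.0)
g(y_3) = b*y + (c1 - a1*y)*x1 + (c2 - a2*y)*x2 = 15*4.5 + 7.5*0.0 + 1.5*0.0 = 67.5 + 0.0 + 0.0 = 67.5


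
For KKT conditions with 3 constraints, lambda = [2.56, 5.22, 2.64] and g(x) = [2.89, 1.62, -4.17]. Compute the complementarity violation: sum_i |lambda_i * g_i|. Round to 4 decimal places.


KKT complementary slackness check:
lambda_1 * g_1 = 2.56 * 2.89 = 7.3984
lambda_2 * g_2 = 5.22 * 1.62 = 8.4564
lambda_3 * g_3 = 2.64 * -4.17 = -11.0088
Total violation = 7.3984 + 8.4564 + 11.0088 = 26.8636


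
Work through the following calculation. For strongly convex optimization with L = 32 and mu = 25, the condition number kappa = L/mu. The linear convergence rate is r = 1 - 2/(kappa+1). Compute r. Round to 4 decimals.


Step 1: Compute the condition number.
kappa = L/mu = 32/25 = 1.28
Step 2: Compute the convergence rate.
r = 1 - 2/(kappa + 1) = 1 - 2*mu/(L + mu) = (L - mu)/(L + mu) = 7/57 = 0.1228


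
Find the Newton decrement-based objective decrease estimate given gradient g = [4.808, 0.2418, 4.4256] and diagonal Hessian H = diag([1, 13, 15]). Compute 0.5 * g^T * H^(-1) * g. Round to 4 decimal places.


Step 1: H is diagonal, so H^(-1) * g = [4.808, 0.0186, 0.295].
Step 2: g^T H^(-1) g = sum_i g_i^2 / H_ii
  = (4.808)^2/1 + (0.2418)^2/13 + (4.4256)^2/15
  = 23.1169 + 0.0045 + 1.3057 = 24.4271
Step 3: Objective decrease = 0.5 * g^T H^(-1) g = 12.2135


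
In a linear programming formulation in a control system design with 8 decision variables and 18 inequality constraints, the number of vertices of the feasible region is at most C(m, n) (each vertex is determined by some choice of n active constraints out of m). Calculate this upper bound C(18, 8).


Each vertex corresponds to some choice of n active constraints out of m, so the number of vertices is at most C(m, n) = m! / (n!(m-n)!).
m = 18, n = 8
Numerator: 18 * 17 * 16 * 15 * 14 * 13 * 12 * 11
Denominator: 8! = 40320
C(18, 8) = 43758


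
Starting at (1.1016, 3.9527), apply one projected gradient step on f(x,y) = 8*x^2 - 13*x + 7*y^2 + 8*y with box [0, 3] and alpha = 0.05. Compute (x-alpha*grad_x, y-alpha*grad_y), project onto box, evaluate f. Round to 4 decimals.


Step 1: Compute gradient at (1.1016, 3.9527).
grad_x = 2*8*1.1016 - 13 = 4.6256
grad_y = 2*7*3.9527 + 8 = 63.3378
Step 2: Gradient step.
x_raw = 1.1016 - 0.05*4.6256 = 0.8703
y_raw = 3.9527 - 0.05*63.3378 = 0.7858
Step 3: Project onto [0, 3].
x_proj = clip(0.8703) = 0.8703
y_proj = clip(0.7858) = 0.7858
Step 4: Evaluate f.
f(0.8703, 0.7858) = 5.3545


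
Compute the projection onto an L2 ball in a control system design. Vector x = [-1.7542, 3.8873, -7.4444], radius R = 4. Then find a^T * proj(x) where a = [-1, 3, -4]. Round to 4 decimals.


Step 1: Compute ||x|| (intermediates to 6 decimals).
||x|| = sqrt((-1.7542)^2 + 3.8873^2 + (-7.4444)^2) = 8.579476
Step 2: Project.
Since ||x|| > R, scale = R/||x|| = 4/8.579476 = 0.466229, proj(x) = scale * x
proj(x) = [-0.817859, 1.812372, -3.470795]
Step 3: Dot product.
a^T * proj(x) = -1*(-0.817859) + 3*1.812372 - 4*(-3.470795) = 20.1382


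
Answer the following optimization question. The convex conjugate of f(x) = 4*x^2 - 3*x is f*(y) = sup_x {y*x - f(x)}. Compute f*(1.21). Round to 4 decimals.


f*(y) = sup_x {y*x - a*x^2 - b*x} = sup_x {(y-b)*x - a*x^2}
FOC: (y - b) - 2a*x = 0 => x* = (y - b)/(2a)
x* = (1.21 + 3)/(2*4) = 0.5263
f*(1.21) = (y-b)^2/(4a) = (1.21 + 3)^2/(4*4)
= 17.7241/16 = 1.1078


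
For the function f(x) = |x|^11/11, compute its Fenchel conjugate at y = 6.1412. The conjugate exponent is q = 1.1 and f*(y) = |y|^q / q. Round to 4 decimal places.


The conjugate exponent q satisfies 1/p + 1/q = 1.
p = 11, so q = 11/(11 - 1) = 1.1
|y|^q = 6.1412^1.1 = 7.3634
f*(6.1412) = 7.3634 / 1.1 = 6.694


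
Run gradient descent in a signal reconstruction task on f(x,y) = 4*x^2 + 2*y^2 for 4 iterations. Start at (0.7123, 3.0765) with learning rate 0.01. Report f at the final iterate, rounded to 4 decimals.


Gradient descent on f(x,y) = 4*x^2 + 2*y^2.
Starting point: (0.7123, 3.0765), alpha = 0.01
Step 1: grad_x = 2*4*0.7123 = 5.6984, grad_y = 2*2*3.0765 = 12.306
  x_1 = 0.7123 - 0.01*5.6984 = 0.6553
  y_1 = 3.0765 - 0.01*12.306 = 2.9534
Step 2: grad_x = 2*4*0.6553 = 5.2425, grad_y = 2*2*2.9534 = 11.8138
  x_2 = 0.6553 - 0.01*5.2425 = 0.6029
  y_2 = 2.9534 - 0.01*11.8138 = 2.8353
Step 3: grad_x = 2*4*0.6029 = 4.8231, grad_y = 2*2*2.8353 = 11.3412
  x_3 = 0.6029 - 0.01*4.8231 = 0.5547
  y_3 = 2.8353 - 0.01*11.3412 = 2.7219
Step 4: grad_x = 2*4*0.5547 = 4.4373, grad_y = 2*2*2.7219 = 10.8876
  x_4 = 0.5547 - 0.01*4.4373 = 0.5103
  y_4 = 2.7219 - 0.01*10.8876 = 2.613
f(0.5103, 2.613) = 4*0.5103^2 + 2*2.613^2 = 14.6973


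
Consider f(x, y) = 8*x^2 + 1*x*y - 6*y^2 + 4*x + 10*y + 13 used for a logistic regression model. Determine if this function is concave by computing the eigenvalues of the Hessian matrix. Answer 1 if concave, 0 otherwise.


The Hessian of f(x,y) = 8*x^2 + 1*x*y - 6*y^2 + 4*x + 10*y + 13 is:
H = [[16, 1], [1, -12]]
Trace = 16 - 12 = 4
Determinant = 16*-12 - (1)^2 = -193
Discriminant = (4)^2 - 4*-193 = 788.0
Eigenvalues: lambda_1 = -12.0357, lambda_2 = 16.0357
The function is not concave.

0


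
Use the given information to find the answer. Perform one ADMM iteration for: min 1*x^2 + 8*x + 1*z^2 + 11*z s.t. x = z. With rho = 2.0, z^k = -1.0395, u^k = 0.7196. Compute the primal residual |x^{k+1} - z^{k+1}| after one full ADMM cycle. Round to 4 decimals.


ADMM iteration with rho = 2.0, z^k = -1.0395, u^k = 0.7196
Step 1: x-update.
Minimize 1*x^2 + 8*x + (2.0/2)*(x + 1.0395 + 0.7196)^2
FOC: (2*1 + 2.0)*x = -8 + 2.0*(-1.0395 - 0.7196)
x^{k+1} = -2.8796
Step 2: z-update.
Minimize 1*z^2 + 11*z + (2.0/2)*(-2.8796 - z + 0.7196)^2
FOC: (2*1 + 2.0)*z = -11 + 2.0*(-2.8796 + 0.7196)
z^{k+1} = -3.83
Step 3: u-update.
u^{k+1} = 0.7196 - 2.8796 + 3.83 = 1.67
Step 4: Primal residual = |-2.8796 + 3.83| = 0.9504


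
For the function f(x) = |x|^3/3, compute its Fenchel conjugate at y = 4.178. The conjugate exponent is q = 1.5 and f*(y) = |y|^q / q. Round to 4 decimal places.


The conjugate exponent q satisfies 1/p + 1/q = 1.
p = 3, so q = 3/(3 - 1) = 1.5
|y|^q = 4.178^1.5 = 8.5399
f*(4.178) = 8.5399 / 1.5 = 5.6933


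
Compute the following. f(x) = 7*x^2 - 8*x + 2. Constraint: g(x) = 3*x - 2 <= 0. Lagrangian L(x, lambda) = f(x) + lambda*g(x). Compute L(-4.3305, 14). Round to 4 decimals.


Step 1: Evaluate f(x).
f(-4.3305) = 7*(-4.3305)^2 - 8*(-4.3305) + 2 = 167.9166
Step 2: Evaluate g(x).
g(-4.3305) = 3*-4.3305 - 2 = -14.9915
Step 3: Compute Lagrangian.
L = 167.9166 + 14*-14.9915 = -41.9644


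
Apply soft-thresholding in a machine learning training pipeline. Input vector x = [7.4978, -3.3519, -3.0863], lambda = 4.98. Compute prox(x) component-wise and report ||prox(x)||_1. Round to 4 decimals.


Soft-thresholding with lambda = 4.98:
prox(7.4978) = sign(7.4978)*max(|7.4978| - 4.98, 0) = 2.5178
prox(-3.3519) = sign(-3.3519)*max(|-3.3519| - 4.98, 0) = 0.0
prox(-3.0863) = sign(-3.0863)*max(|-3.0863| - 4.98, 0) = 0.0
prox(x) = [2.5178, 0.0, 0.0]
||prox(x)||_1 = 2.5178 + 0.0 + 0.0 = 2.5178


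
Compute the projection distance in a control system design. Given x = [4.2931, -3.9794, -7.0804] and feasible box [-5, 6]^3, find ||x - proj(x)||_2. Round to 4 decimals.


Project each component onto [-5, 6].
clip(4.2931) = 4.2931, clip(-3.9794) = -3.9794, clip(-7.0804) = -5.0
Projection = [4.2931, -3.9794, -5.0]
Squared diffs: [0.0, 0.0, 4.3281]
Distance = sqrt(4.3281) = 2.0804


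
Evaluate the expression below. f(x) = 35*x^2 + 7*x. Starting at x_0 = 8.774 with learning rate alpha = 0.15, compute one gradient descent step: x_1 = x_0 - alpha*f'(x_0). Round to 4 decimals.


We compute the gradient at x_0 and apply the update.
f'(x) = 70*x + 7
f'(8.774) = 70*8.774 + 7 = 621.18
x_1 = 8.774 - 0.15*621.18 = -84.403


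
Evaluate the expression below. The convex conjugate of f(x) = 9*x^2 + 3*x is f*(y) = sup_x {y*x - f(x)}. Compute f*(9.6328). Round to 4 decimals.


f*(y) = sup_x {y*x - a*x^2 - b*x} = sup_x {(y-b)*x - a*x^2}
FOC: (y - b) - 2a*x = 0 => x* = (y - b)/(2a)
x* = (9.6328 - 3)/(2*9) = 0.3685
f*(9.6328) = (y-b)^2/(4a) = (9.6328 - 3)^2/(4*9)
= 43.994/36 = 1.2221


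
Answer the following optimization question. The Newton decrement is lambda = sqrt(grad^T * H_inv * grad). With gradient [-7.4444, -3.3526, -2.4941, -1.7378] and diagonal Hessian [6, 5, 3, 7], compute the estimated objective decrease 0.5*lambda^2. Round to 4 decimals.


Step 1: H is diagonal, so H^(-1) * g = [-1.2407, -0.6705, -0.8314, -0.2483].
Step 2: g^T H^(-1) g = sum_i g_i^2 / H_ii
  = (-7.4444)^2/6 + (-3.3526)^2/5 + (-2.4941)^2/3 + (-1.7378)^2/7
  = 9.2365 + 2.248 + 2.0735 + 0.4314 = 13.9894
Step 3: Objective decrease = 0.5 * g^T H^(-1) g = 6.9947
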